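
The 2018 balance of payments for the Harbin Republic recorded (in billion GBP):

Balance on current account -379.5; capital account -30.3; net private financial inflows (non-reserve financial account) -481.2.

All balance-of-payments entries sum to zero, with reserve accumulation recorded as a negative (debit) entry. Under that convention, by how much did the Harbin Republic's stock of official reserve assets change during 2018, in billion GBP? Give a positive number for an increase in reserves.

-891.0

Official reserve transactions balance = -((-379.5) + (-30.3) + (-481.2)) = 891.0
An accumulation of reserves is recorded as a debit (negative entry), so the change in the stock of reserves is the negative of that balance.
Change in official reserves = -(891.0) = -891.0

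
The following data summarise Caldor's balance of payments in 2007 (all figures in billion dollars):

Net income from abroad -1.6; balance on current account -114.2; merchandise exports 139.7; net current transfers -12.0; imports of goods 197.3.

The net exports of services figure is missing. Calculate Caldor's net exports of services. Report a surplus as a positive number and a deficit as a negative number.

-43.0

Current account = goods balance + services balance + net primary income + net secondary income
Sum of the known components = -71.2
Net exports of services = CA - (known components) = -114.2 - (-71.2) = -43.0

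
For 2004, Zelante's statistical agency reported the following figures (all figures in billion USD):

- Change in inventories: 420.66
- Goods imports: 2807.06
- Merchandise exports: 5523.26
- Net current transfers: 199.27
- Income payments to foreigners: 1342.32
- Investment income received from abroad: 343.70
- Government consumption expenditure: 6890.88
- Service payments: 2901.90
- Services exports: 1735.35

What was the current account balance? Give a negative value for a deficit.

750.30

Goods balance = 5523.26 - 2807.06 = 2716.20
Services balance = 1735.35 - 2901.90 = -1166.55
Trade balance (goods + services) = 2716.20 + (-1166.55) = 1549.65
Net primary income = 343.70 - 1342.32 = -998.62
Net secondary income = 199.27
Current account = 1549.65 + (-998.62) + 199.27 = 750.30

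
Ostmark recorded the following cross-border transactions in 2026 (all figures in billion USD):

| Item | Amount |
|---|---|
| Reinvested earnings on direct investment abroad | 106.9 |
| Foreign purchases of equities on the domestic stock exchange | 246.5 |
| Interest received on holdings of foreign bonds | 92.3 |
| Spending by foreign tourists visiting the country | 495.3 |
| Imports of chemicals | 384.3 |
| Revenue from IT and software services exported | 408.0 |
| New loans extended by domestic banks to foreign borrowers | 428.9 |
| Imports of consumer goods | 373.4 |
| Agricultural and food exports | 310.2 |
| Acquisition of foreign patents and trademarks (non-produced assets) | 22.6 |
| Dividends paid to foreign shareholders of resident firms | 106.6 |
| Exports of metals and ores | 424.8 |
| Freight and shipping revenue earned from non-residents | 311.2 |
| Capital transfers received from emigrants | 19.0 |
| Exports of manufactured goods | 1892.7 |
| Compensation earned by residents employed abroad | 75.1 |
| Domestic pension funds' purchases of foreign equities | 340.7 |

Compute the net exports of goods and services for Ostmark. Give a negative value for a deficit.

Goods: 1892.7 + 310.2 - 373.4 + 424.8 - 384.3 = 1870.0
Services: 408.0 + 495.3 + 311.2 = 1214.5
Trade balance = 1870.0 + 1214.5 = 3084.5
(Excluded from the trade balance — primary income: reinvested earnings on direct investment abroad 106.9, interest received on holdings of foreign bonds 92.3, dividends paid to foreign shareholders of resident firms 106.6, compensation earned by residents employed abroad 75.1; financial account: foreign purchases of equities on the domestic stock exchange 246.5, new loans extended by domestic banks to foreign borrowers 428.9, domestic pension funds' purchases of foreign equities 340.7; capital account: acquisition of foreign patents and trademarks (non-produced assets) 22.6, capital transfers received from emigrants 19.0.)

3084.5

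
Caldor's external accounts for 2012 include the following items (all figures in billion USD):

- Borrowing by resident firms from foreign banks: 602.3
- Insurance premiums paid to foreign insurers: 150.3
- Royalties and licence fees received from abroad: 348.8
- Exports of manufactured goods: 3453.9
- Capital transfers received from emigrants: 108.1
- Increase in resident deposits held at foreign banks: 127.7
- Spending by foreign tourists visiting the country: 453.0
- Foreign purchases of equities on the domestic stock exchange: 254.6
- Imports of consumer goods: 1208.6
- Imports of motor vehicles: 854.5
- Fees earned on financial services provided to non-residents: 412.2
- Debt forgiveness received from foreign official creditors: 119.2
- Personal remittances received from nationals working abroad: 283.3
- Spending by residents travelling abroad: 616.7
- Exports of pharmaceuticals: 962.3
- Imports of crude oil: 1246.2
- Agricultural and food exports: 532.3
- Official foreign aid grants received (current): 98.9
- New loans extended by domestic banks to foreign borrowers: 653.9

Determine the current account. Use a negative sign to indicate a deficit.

2468.4

Goods: -1208.6 + 532.3 - 854.5 + 962.3 + 3453.9 - 1246.2 = 1639.2
Services: 348.8 - 150.3 + 453.0 + 412.2 - 616.7 = 447.0
Secondary income: 283.3 + 98.9 = 382.2
Current account = 1639.2 + 447.0 + 382.2 = 2468.4
(Excluded from the current account — financial account: borrowing by resident firms from foreign banks 602.3, increase in resident deposits held at foreign banks 127.7, foreign purchases of equities on the domestic stock exchange 254.6, new loans extended by domestic banks to foreign borrowers 653.9; capital account: capital transfers received from emigrants 108.1, debt forgiveness received from foreign official creditors 119.2.)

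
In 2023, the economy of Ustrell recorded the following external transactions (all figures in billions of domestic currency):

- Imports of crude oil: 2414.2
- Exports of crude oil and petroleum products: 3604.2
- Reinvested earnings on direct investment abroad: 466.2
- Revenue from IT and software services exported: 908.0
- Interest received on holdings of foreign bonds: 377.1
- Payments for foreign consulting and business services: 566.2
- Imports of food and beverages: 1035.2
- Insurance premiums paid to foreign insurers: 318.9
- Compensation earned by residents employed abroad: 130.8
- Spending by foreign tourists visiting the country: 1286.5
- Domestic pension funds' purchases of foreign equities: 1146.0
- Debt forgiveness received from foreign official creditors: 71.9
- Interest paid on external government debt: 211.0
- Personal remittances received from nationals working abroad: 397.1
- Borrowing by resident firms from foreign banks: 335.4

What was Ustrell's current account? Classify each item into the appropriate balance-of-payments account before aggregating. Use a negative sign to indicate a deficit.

Goods: -1035.2 + 3604.2 - 2414.2 = 154.8
Services: 908.0 - 318.9 + 1286.5 - 566.2 = 1309.4
Primary income: 377.1 - 211.0 + 130.8 + 466.2 = 763.1
Secondary income: 397.1
Current account = 154.8 + 1309.4 + 763.1 + 397.1 = 2624.4
(Excluded from the current account — financial account: domestic pension funds' purchases of foreign equities 1146.0, borrowing by resident firms from foreign banks 335.4; capital account: debt forgiveness received from foreign official creditors 71.9.)

2624.4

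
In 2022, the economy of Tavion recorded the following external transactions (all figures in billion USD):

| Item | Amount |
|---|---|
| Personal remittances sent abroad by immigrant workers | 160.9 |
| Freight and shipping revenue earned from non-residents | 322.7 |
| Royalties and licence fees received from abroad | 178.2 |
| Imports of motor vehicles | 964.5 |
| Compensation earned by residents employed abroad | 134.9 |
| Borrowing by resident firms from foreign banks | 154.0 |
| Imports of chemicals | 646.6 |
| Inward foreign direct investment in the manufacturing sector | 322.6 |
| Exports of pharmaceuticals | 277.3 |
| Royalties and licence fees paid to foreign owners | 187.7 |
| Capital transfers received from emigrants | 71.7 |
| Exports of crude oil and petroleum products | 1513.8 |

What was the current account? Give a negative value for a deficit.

Goods: -646.6 + 1513.8 - 964.5 + 277.3 = 180.0
Services: 178.2 - 187.7 + 322.7 = 313.2
Primary income: 134.9
Secondary income: -160.9
Current account = 180.0 + 313.2 + 134.9 + (-160.9) = 467.2
(Excluded from the current account — financial account: borrowing by resident firms from foreign banks 154.0, inward foreign direct investment in the manufacturing sector 322.6; capital account: capital transfers received from emigrants 71.7.)

467.2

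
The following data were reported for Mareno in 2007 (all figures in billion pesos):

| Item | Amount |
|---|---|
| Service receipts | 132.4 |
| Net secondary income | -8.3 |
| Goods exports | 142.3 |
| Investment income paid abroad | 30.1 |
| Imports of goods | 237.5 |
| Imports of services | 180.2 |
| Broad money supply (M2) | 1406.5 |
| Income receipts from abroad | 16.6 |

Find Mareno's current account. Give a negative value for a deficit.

-164.8

Goods balance = 142.3 - 237.5 = -95.2
Services balance = 132.4 - 180.2 = -47.8
Trade balance (goods + services) = -95.2 + (-47.8) = -143.0
Net primary income = 16.6 - 30.1 = -13.5
Net secondary income = -8.3
Current account = -143.0 + (-13.5) + (-8.3) = -164.8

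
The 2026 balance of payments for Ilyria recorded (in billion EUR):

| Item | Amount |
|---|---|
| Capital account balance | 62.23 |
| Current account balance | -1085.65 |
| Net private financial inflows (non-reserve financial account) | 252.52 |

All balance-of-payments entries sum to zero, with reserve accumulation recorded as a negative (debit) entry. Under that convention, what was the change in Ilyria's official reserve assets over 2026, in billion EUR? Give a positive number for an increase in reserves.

-770.90

Official reserve transactions balance = -((-1085.65) + 62.23 + 252.52) = 770.90
An accumulation of reserves is recorded as a debit (negative entry), so the change in the stock of reserves is the negative of that balance.
Change in official reserves = -(770.90) = -770.90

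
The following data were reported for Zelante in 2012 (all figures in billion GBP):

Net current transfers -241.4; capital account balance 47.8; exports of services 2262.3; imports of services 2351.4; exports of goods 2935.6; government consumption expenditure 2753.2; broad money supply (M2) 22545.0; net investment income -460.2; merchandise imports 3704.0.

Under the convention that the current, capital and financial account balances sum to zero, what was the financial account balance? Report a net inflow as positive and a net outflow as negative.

1511.3

Goods balance = 2935.6 - 3704.0 = -768.4
Services balance = 2262.3 - 2351.4 = -89.1
Trade balance (goods + services) = -768.4 + (-89.1) = -857.5
Net primary income = -460.2
Net secondary income = -241.4
Current account = -857.5 + (-460.2) + (-241.4) = -1559.1
Financial account = -(-1559.1 + 47.8) = 1511.3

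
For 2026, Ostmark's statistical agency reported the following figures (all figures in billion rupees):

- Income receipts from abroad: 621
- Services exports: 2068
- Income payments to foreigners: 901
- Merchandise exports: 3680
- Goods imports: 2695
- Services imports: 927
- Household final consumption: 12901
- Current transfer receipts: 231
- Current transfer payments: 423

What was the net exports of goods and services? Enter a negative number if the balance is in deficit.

2126

Goods balance = 3680 - 2695 = 985
Services balance = 2068 - 927 = 1141
Trade balance (goods + services) = 985 + 1141 = 2126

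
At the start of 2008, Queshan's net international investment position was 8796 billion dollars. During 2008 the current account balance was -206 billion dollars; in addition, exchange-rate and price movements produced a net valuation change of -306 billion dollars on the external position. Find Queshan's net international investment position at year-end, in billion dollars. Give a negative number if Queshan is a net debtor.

8284

Change in NIIP = current account + net valuation change = -206 + (-306) = -512
End-of-year NIIP = 8796 + (-512) = 8284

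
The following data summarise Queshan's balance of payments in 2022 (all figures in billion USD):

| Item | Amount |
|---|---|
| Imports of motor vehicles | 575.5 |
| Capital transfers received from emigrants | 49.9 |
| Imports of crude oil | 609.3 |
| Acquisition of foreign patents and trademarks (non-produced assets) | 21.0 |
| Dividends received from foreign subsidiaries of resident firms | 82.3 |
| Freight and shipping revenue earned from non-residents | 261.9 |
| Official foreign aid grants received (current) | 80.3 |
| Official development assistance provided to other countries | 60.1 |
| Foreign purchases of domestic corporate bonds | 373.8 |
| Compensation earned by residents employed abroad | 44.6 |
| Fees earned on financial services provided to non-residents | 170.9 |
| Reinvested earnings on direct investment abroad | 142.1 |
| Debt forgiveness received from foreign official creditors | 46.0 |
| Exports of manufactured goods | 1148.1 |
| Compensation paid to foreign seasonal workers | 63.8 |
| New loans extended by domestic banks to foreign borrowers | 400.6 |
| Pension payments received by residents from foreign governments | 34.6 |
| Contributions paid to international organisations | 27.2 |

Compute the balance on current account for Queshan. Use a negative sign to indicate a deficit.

Goods: -575.5 - 609.3 + 1148.1 = -36.7
Services: 261.9 + 170.9 = 432.8
Primary income: 142.1 + 44.6 + 82.3 - 63.8 = 205.2
Secondary income: 80.3 - 60.1 + 34.6 - 27.2 = 27.6
Current account = (-36.7) + 432.8 + 205.2 + 27.6 = 628.9
(Excluded from the current account — capital account: capital transfers received from emigrants 49.9, acquisition of foreign patents and trademarks (non-produced assets) 21.0, debt forgiveness received from foreign official creditors 46.0; financial account: foreign purchases of domestic corporate bonds 373.8, new loans extended by domestic banks to foreign borrowers 400.6.)

628.9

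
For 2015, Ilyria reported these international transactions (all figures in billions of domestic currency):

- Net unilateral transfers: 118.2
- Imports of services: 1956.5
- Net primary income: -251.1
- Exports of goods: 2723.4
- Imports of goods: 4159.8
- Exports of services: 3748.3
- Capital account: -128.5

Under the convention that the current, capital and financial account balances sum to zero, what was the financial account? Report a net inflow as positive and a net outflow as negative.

Goods balance = 2723.4 - 4159.8 = -1436.4
Services balance = 3748.3 - 1956.5 = 1791.8
Trade balance (goods + services) = -1436.4 + 1791.8 = 355.4
Net primary income = -251.1
Net secondary income = 118.2
Current account = 355.4 + (-251.1) + 118.2 = 222.5
Financial account = -(222.5 + (-128.5)) = -94.0

-94.0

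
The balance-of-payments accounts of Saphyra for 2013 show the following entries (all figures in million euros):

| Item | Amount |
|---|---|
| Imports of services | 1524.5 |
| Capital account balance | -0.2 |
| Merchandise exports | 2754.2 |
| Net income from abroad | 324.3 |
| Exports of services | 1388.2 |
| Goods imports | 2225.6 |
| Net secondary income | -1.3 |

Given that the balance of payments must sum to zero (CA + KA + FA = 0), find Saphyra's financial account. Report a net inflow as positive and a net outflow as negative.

-715.1

Goods balance = 2754.2 - 2225.6 = 528.6
Services balance = 1388.2 - 1524.5 = -136.3
Trade balance (goods + services) = 528.6 + (-136.3) = 392.3
Net primary income = 324.3
Net secondary income = -1.3
Current account = 392.3 + 324.3 + (-1.3) = 715.3
Financial account = -(715.3 + (-0.2)) = -715.1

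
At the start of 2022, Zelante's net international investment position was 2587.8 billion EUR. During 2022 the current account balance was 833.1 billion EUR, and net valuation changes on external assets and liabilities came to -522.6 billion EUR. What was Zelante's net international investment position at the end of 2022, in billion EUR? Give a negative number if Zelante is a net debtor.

2898.3

Change in NIIP = current account + net valuation change = 833.1 + (-522.6) = 310.5
End-of-year NIIP = 2587.8 + 310.5 = 2898.3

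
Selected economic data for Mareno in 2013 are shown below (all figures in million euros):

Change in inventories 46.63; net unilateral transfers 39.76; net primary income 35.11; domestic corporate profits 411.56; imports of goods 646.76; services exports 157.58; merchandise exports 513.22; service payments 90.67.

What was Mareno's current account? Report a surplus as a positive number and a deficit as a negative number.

8.24

Goods balance = 513.22 - 646.76 = -133.54
Services balance = 157.58 - 90.67 = 66.91
Trade balance (goods + services) = -133.54 + 66.91 = -66.63
Net primary income = 35.11
Net secondary income = 39.76
Current account = -66.63 + 35.11 + 39.76 = 8.24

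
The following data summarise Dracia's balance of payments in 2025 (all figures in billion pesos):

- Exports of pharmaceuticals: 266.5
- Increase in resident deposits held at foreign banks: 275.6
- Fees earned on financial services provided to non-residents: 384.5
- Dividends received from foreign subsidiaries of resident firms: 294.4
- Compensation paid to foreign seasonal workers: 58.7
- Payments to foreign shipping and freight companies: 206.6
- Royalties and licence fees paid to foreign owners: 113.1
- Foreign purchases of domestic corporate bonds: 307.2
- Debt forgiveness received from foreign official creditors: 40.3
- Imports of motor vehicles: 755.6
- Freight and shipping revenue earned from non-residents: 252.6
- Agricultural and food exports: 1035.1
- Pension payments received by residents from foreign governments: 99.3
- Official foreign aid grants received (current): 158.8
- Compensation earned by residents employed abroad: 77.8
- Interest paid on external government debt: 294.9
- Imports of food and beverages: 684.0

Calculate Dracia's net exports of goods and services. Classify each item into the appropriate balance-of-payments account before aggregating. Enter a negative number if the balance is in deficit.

Goods: -755.6 + 1035.1 + 266.5 - 684.0 = -138.0
Services: 384.5 + 252.6 - 113.1 - 206.6 = 317.4
Trade balance = -138.0 + 317.4 = 179.4
(Excluded from the trade balance — financial account: increase in resident deposits held at foreign banks 275.6, foreign purchases of domestic corporate bonds 307.2; primary income: dividends received from foreign subsidiaries of resident firms 294.4, compensation paid to foreign seasonal workers 58.7, compensation earned by residents employed abroad 77.8, interest paid on external government debt 294.9; capital account: debt forgiveness received from foreign official creditors 40.3; secondary income: pension payments received by residents from foreign governments 99.3, official foreign aid grants received (current) 158.8.)

179.4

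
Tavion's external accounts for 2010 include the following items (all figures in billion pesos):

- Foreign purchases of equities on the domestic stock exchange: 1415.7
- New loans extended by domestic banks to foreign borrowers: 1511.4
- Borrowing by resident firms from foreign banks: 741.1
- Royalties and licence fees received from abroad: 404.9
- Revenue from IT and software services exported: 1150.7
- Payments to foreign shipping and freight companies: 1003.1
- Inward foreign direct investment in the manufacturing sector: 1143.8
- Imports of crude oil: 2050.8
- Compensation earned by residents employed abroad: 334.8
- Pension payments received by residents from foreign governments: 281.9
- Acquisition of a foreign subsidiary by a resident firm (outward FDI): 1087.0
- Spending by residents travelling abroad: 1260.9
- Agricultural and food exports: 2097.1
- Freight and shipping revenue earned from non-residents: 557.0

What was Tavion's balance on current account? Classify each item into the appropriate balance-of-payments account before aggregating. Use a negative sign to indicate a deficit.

511.6

Goods: -2050.8 + 2097.1 = 46.3
Services: 404.9 + 557.0 - 1003.1 + 1150.7 - 1260.9 = -151.4
Primary income: 334.8
Secondary income: 281.9
Current account = 46.3 + (-151.4) + 334.8 + 281.9 = 511.6
(Excluded from the current account — financial account: foreign purchases of equities on the domestic stock exchange 1415.7, new loans extended by domestic banks to foreign borrowers 1511.4, borrowing by resident firms from foreign banks 741.1, inward foreign direct investment in the manufacturing sector 1143.8, acquisition of a foreign subsidiary by a resident firm (outward FDI) 1087.0.)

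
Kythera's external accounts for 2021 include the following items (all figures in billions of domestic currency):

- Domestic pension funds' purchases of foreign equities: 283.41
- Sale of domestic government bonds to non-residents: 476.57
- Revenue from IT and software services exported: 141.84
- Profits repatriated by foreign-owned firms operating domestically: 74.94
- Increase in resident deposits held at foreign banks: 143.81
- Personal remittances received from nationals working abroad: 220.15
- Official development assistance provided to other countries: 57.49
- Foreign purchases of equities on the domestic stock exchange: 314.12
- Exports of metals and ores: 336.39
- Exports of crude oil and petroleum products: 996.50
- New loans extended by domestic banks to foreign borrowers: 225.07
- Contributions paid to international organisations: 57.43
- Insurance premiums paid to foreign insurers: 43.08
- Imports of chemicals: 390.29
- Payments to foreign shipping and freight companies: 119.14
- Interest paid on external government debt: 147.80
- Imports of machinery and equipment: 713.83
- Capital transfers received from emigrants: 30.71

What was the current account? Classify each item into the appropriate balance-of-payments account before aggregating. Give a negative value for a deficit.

Goods: -390.29 + 336.39 - 713.83 + 996.50 = 228.77
Services: 141.84 - 43.08 - 119.14 = -20.38
Primary income: -147.80 - 74.94 = -222.74
Secondary income: 220.15 - 57.49 - 57.43 = 105.23
Current account = 228.77 + (-20.38) + (-222.74) + 105.23 = 90.88
(Excluded from the current account — financial account: domestic pension funds' purchases of foreign equities 283.41, sale of domestic government bonds to non-residents 476.57, increase in resident deposits held at foreign banks 143.81, foreign purchases of equities on the domestic stock exchange 314.12, new loans extended by domestic banks to foreign borrowers 225.07; capital account: capital transfers received from emigrants 30.71.)

90.88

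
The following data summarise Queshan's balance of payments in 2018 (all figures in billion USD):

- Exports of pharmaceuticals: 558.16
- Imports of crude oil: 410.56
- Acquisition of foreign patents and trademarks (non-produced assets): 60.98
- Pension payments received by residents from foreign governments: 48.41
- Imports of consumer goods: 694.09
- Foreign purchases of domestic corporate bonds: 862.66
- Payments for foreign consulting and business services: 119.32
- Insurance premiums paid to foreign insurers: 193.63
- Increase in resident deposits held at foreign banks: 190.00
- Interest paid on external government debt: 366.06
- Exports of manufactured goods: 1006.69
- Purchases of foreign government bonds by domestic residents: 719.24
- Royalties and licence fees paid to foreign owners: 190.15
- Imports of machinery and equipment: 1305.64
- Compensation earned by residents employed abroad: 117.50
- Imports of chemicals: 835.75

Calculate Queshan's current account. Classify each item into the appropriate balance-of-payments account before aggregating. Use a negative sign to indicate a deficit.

-2384.44

Goods: -1305.64 - 835.75 + 558.16 + 1006.69 - 410.56 - 694.09 = -1681.19
Services: -193.63 - 190.15 - 119.32 = -503.10
Primary income: 117.50 - 366.06 = -248.56
Secondary income: 48.41
Current account = (-1681.19) + (-503.10) + (-248.56) + 48.41 = -2384.44
(Excluded from the current account — capital account: acquisition of foreign patents and trademarks (non-produced assets) 60.98; financial account: foreign purchases of domestic corporate bonds 862.66, increase in resident deposits held at foreign banks 190.00, purchases of foreign government bonds by domestic residents 719.24.)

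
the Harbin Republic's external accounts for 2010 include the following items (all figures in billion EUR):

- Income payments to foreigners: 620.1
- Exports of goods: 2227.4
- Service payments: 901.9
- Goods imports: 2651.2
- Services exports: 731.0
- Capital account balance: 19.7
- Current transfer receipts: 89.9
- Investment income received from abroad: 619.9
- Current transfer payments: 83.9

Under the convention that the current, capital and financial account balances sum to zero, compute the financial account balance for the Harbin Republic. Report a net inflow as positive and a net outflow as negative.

Goods balance = 2227.4 - 2651.2 = -423.8
Services balance = 731.0 - 901.9 = -170.9
Trade balance (goods + services) = -423.8 + (-170.9) = -594.7
Net primary income = 619.9 - 620.1 = -0.2
Net secondary income = 89.9 - 83.9 = 6.0
Current account = -594.7 + (-0.2) + 6.0 = -588.9
Financial account = -(-588.9 + 19.7) = 569.2

569.2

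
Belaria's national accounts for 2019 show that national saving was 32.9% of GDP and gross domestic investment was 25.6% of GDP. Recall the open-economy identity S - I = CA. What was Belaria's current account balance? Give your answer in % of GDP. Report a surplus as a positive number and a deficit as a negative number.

7.3

S - I = CA (net lending to the rest of the world).
CA = S - I = 32.9 - 25.6 = 7.3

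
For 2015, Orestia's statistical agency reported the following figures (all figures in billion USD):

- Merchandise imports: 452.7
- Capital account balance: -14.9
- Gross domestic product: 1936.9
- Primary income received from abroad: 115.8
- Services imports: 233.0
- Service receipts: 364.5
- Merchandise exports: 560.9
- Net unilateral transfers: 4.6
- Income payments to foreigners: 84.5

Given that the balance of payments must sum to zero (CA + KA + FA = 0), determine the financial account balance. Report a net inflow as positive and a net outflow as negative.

-260.7

Goods balance = 560.9 - 452.7 = 108.2
Services balance = 364.5 - 233.0 = 131.5
Trade balance (goods + services) = 108.2 + 131.5 = 239.7
Net primary income = 115.8 - 84.5 = 31.3
Net secondary income = 4.6
Current account = 239.7 + 31.3 + 4.6 = 275.6
Financial account = -(275.6 + (-14.9)) = -260.7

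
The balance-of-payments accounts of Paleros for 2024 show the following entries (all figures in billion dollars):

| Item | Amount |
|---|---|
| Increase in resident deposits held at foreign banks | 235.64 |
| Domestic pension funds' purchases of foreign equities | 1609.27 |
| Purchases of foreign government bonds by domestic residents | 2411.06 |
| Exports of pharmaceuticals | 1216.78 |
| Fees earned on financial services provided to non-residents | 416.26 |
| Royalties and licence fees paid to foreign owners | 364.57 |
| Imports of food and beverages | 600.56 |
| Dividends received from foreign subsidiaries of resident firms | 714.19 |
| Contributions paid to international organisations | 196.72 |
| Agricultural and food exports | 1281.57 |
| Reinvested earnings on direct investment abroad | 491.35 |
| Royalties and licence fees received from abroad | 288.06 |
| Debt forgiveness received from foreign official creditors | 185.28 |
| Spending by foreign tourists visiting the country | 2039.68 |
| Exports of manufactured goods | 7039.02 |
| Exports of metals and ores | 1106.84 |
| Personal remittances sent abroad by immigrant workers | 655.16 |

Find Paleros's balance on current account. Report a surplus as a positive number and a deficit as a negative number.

Goods: 1281.57 + 1216.78 + 7039.02 - 600.56 + 1106.84 = 10043.65
Services: 2039.68 + 416.26 + 288.06 - 364.57 = 2379.43
Primary income: 714.19 + 491.35 = 1205.54
Secondary income: -196.72 - 655.16 = -851.88
Current account = 10043.65 + 2379.43 + 1205.54 + (-851.88) = 12776.74
(Excluded from the current account — financial account: increase in resident deposits held at foreign banks 235.64, domestic pension funds' purchases of foreign equities 1609.27, purchases of foreign government bonds by domestic residents 2411.06; capital account: debt forgiveness received from foreign official creditors 185.28.)

12776.74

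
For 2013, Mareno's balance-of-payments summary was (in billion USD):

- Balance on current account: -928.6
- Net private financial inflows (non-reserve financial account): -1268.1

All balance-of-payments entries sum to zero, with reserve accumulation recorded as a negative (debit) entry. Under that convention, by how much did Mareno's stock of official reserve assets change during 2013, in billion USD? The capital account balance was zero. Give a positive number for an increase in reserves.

-2196.7

Official reserve transactions balance = -((-928.6) + (-1268.1)) = 2196.7
An accumulation of reserves is recorded as a debit (negative entry), so the change in the stock of reserves is the negative of that balance.
Change in official reserves = -(2196.7) = -2196.7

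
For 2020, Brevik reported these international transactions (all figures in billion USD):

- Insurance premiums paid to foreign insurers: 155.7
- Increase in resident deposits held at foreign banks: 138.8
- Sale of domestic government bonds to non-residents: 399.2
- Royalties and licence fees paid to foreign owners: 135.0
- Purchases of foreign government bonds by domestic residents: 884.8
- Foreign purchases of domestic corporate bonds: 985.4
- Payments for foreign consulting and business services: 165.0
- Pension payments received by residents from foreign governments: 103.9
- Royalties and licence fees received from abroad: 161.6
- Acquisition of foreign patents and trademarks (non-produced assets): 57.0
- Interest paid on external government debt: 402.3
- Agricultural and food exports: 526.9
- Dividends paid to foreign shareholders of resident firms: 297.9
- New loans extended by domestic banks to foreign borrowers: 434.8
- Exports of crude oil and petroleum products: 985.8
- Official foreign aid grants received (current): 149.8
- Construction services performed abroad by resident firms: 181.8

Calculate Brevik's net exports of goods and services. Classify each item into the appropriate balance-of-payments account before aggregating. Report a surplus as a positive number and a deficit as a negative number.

1400.4

Goods: 985.8 + 526.9 = 1512.7
Services: -135.0 + 161.6 - 165.0 - 155.7 + 181.8 = -112.3
Trade balance = 1512.7 + (-112.3) = 1400.4
(Excluded from the trade balance — financial account: increase in resident deposits held at foreign banks 138.8, sale of domestic government bonds to non-residents 399.2, purchases of foreign government bonds by domestic residents 884.8, foreign purchases of domestic corporate bonds 985.4, new loans extended by domestic banks to foreign borrowers 434.8; secondary income: pension payments received by residents from foreign governments 103.9, official foreign aid grants received (current) 149.8; capital account: acquisition of foreign patents and trademarks (non-produced assets) 57.0; primary income: interest paid on external government debt 402.3, dividends paid to foreign shareholders of resident firms 297.9.)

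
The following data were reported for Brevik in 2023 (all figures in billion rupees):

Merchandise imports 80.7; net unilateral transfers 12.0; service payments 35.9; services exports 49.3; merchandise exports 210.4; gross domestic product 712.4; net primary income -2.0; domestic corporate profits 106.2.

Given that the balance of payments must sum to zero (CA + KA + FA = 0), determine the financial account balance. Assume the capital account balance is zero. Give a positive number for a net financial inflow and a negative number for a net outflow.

Goods balance = 210.4 - 80.7 = 129.7
Services balance = 49.3 - 35.9 = 13.4
Trade balance (goods + services) = 129.7 + 13.4 = 143.1
Net primary income = -2.0
Net secondary income = 12.0
Current account = 143.1 + (-2.0) + 12.0 = 153.1
Financial account = -(153.1) = -153.1

-153.1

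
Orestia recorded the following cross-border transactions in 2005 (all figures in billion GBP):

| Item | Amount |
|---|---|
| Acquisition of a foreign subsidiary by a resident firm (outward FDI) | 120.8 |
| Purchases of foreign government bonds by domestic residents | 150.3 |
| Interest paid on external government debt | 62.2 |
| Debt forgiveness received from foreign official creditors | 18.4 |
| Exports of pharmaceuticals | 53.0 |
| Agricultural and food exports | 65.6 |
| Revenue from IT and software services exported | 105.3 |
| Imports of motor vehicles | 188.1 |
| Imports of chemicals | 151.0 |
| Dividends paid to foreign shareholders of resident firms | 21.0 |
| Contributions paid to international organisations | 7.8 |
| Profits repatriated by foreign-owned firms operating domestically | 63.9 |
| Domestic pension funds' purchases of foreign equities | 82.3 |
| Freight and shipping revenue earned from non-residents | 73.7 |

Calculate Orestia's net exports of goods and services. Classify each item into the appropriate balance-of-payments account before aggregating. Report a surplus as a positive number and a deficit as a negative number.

-41.5

Goods: 65.6 + 53.0 - 151.0 - 188.1 = -220.5
Services: 73.7 + 105.3 = 179.0
Trade balance = -220.5 + 179.0 = -41.5
(Excluded from the trade balance — financial account: acquisition of a foreign subsidiary by a resident firm (outward FDI) 120.8, purchases of foreign government bonds by domestic residents 150.3, domestic pension funds' purchases of foreign equities 82.3; primary income: interest paid on external government debt 62.2, dividends paid to foreign shareholders of resident firms 21.0, profits repatriated by foreign-owned firms operating domestically 63.9; capital account: debt forgiveness received from foreign official creditors 18.4; secondary income: contributions paid to international organisations 7.8.)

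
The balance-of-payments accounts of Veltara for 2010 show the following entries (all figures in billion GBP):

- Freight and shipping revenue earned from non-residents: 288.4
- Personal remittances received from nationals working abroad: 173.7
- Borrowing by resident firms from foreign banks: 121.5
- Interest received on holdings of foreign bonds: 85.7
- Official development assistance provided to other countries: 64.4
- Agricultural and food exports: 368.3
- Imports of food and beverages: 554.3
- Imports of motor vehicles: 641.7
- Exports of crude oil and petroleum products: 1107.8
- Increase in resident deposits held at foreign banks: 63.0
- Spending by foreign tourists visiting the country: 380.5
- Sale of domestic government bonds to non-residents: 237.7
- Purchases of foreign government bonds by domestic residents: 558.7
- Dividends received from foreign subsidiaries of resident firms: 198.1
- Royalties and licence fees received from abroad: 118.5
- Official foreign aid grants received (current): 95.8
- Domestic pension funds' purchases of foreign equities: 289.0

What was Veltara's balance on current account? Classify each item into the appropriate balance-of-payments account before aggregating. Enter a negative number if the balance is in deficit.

1556.4

Goods: -641.7 + 368.3 - 554.3 + 1107.8 = 280.1
Services: 380.5 + 288.4 + 118.5 = 787.4
Primary income: 198.1 + 85.7 = 283.8
Secondary income: 95.8 - 64.4 + 173.7 = 205.1
Current account = 280.1 + 787.4 + 283.8 + 205.1 = 1556.4
(Excluded from the current account — financial account: borrowing by resident firms from foreign banks 121.5, increase in resident deposits held at foreign banks 63.0, sale of domestic government bonds to non-residents 237.7, purchases of foreign government bonds by domestic residents 558.7, domestic pension funds' purchases of foreign equities 289.0.)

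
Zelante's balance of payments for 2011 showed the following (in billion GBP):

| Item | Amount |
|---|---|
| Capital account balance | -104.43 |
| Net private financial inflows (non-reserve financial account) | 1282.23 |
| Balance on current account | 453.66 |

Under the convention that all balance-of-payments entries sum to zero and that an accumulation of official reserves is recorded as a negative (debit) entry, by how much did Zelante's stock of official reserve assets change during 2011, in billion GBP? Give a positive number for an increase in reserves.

1631.46

Official reserve transactions balance = -(453.66 + (-104.43) + 1282.23) = -1631.46
An accumulation of reserves is recorded as a debit (negative entry), so the change in the stock of reserves is the negative of that balance.
Change in official reserves = -(-1631.46) = 1631.46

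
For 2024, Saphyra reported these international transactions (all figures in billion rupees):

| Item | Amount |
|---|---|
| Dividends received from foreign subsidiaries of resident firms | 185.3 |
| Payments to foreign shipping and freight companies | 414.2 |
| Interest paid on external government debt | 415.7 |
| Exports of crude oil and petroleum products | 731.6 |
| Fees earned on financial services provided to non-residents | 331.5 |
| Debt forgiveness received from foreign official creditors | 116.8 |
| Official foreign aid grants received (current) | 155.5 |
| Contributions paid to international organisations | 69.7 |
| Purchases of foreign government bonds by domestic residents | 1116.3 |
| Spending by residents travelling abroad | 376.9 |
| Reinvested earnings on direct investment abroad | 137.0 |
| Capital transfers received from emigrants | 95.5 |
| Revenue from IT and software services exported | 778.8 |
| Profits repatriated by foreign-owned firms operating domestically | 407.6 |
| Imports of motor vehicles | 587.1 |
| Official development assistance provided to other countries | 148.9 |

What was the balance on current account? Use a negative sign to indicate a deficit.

-100.4

Goods: 731.6 - 587.1 = 144.5
Services: 778.8 - 376.9 + 331.5 - 414.2 = 319.2
Primary income: -407.6 + 185.3 + 137.0 - 415.7 = -501.0
Secondary income: -69.7 - 148.9 + 155.5 = -63.1
Current account = 144.5 + 319.2 + (-501.0) + (-63.1) = -100.4
(Excluded from the current account — capital account: debt forgiveness received from foreign official creditors 116.8, capital transfers received from emigrants 95.5; financial account: purchases of foreign government bonds by domestic residents 1116.3.)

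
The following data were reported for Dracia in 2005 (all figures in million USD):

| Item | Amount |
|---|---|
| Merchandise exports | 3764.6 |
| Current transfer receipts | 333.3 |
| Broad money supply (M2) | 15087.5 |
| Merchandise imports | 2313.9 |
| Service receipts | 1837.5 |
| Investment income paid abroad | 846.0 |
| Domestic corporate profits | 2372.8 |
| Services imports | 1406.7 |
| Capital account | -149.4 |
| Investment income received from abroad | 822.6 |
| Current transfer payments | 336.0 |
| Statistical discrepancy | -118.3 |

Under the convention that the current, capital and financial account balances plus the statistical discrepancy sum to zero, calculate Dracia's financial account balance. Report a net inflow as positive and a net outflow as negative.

-1587.7

Goods balance = 3764.6 - 2313.9 = 1450.7
Services balance = 1837.5 - 1406.7 = 430.8
Trade balance (goods + services) = 1450.7 + 430.8 = 1881.5
Net primary income = 822.6 - 846.0 = -23.4
Net secondary income = 333.3 - 336.0 = -2.7
Current account = 1881.5 + (-23.4) + (-2.7) = 1855.4
Financial account = -(1855.4 + (-149.4) + (-118.3)) = -1587.7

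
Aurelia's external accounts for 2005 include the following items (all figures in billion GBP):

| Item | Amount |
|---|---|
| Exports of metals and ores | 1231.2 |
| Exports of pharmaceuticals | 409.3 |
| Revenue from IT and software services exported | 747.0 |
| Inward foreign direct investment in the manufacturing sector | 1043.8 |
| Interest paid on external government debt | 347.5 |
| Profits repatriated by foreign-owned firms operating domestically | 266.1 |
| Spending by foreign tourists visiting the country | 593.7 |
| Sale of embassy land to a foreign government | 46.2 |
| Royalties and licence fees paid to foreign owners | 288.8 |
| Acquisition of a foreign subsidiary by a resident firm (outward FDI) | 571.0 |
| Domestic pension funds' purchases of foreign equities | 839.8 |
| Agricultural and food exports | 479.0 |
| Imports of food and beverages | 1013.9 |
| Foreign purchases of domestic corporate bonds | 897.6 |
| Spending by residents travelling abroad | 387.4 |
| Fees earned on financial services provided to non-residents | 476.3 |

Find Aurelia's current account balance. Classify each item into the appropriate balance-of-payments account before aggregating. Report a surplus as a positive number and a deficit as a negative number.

Goods: 479.0 - 1013.9 + 409.3 + 1231.2 = 1105.6
Services: -387.4 + 593.7 - 288.8 + 476.3 + 747.0 = 1140.8
Primary income: -266.1 - 347.5 = -613.6
Current account = 1105.6 + 1140.8 + (-613.6) = 1632.8
(Excluded from the current account — financial account: inward foreign direct investment in the manufacturing sector 1043.8, acquisition of a foreign subsidiary by a resident firm (outward FDI) 571.0, domestic pension funds' purchases of foreign equities 839.8, foreign purchases of domestic corporate bonds 897.6; capital account: sale of embassy land to a foreign government 46.2.)

1632.8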